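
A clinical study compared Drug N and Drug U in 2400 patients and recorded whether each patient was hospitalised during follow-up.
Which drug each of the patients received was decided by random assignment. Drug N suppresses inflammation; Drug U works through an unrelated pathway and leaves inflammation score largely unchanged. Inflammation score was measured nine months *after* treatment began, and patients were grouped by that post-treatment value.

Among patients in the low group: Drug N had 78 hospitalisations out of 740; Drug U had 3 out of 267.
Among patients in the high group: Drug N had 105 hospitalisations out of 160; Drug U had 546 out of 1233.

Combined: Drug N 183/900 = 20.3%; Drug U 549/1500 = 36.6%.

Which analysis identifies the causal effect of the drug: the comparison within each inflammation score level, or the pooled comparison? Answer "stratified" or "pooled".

The distribution of inflammation score is itself part of what the drug does — it is an intermediate outcome. Holding it fixed would remove that part of the effect; the total effect is the pooled difference.
Pooled: Drug N 20.3% vs Drug U 36.6%; Drug N is lower overall.

pooled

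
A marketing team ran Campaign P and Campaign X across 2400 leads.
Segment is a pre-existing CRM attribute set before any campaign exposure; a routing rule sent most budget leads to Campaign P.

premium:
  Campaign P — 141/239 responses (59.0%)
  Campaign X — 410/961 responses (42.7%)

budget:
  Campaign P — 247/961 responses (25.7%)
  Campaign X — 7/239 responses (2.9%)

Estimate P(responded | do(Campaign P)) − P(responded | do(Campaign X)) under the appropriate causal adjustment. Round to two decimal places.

+0.20

The customer segment-specific comparison favours Campaign P throughout, but the pooled figures favour Campaign X. The question is whether to condition on customer segment.
The imbalance in customer segment arose from how leads were allocated, not from anything the campaign did; and customer segment independently affects the outcome. The pooled gap is confounded — condition on customer segment.
Adjusting over the population distribution of customer segment: 0.500·(0.590−0.427) + 0.500·(0.257−0.029) = +0.196.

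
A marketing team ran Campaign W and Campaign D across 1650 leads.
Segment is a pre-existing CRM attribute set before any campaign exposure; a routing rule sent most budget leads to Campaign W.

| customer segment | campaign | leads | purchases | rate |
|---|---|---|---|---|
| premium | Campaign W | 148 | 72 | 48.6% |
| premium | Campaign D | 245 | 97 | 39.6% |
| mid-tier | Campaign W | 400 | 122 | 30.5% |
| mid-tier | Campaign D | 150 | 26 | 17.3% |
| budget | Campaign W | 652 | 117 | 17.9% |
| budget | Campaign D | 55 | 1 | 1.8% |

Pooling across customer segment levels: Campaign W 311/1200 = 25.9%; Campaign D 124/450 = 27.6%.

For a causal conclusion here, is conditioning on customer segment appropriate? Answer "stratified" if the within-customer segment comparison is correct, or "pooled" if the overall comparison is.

stratified

Within every customer segment level Campaign W has the higher rate, yet pooled Campaign D does — Simpson's reversal.
Customer segment differs across campaigns for reasons unrelated to any effect of the campaign itself, and it separately predicts the outcome — a classic confounder. We must compare within customer segment levels.
Within each level — premium: 48.6% vs 39.6%; mid-tier: 30.5% vs 17.3%; budget: 17.9% vs 1.8% — Campaign W is higher every time.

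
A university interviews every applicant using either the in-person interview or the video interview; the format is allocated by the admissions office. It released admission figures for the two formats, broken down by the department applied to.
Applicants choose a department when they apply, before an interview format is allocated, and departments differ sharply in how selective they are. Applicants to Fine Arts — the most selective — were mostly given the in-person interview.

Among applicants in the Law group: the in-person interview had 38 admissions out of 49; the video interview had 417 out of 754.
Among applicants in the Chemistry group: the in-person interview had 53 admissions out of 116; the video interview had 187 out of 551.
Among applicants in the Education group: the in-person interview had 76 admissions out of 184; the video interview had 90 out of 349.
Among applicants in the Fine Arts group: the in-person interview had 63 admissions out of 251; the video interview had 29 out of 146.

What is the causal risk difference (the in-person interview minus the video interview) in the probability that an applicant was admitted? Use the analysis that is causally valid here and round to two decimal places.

The stratified and pooled comparisons disagree (the in-person interview wins within each department; the video interview wins overall), so the answer turns on the causal role of department.
Department differs across interview formats for reasons unrelated to any effect of the interview format itself, and it separately predicts the outcome — a classic confounder. We must compare within department levels.
Adjusting over the population distribution of department: 0.335·(0.776−0.553) + 0.278·(0.457−0.339) + 0.222·(0.413−0.258) + 0.165·(0.251−0.199) = +0.150.

+0.15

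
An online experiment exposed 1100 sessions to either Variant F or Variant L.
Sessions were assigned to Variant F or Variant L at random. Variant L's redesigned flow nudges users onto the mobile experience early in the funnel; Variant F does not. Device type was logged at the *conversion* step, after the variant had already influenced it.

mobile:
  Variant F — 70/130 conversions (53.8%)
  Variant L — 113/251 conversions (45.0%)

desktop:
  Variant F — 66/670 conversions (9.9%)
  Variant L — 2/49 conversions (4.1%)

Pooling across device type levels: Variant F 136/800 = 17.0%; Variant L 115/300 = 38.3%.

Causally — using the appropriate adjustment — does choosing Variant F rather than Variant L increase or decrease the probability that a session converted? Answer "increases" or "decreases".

Variant F is higher inside every device type stratum but Variant L is higher in aggregate. Whether to stratify depends on how device type relates to the variant.
Stratifying would compare variants among sessions the variants themselves sorted into device type groups — a form of selection on an intermediate. The unconditioned pooled rates give the total causal effect.
Pooled: Variant F 17.0% vs Variant L 38.3%; Variant L is higher overall.

decreases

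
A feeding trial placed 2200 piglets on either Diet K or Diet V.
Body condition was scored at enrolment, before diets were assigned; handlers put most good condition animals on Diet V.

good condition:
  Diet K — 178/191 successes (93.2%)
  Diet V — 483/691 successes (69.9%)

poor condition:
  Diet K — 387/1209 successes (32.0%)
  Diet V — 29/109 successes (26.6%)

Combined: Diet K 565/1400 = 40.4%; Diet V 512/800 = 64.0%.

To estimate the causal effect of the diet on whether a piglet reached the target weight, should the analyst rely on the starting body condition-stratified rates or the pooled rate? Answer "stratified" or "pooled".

Within every starting body condition level Diet K has the higher rate, yet pooled Diet V does — Simpson's reversal.
Since starting body condition is a pre-existing factor (not a product of the diet) and it affects the outcome on its own, it is a confounder. The stratified rates, not the pooled rate, identify the causal effect.
Within each level — good condition: 93.2% vs 69.9%; poor condition: 32.0% vs 26.6% — Diet K is higher every time.

stratified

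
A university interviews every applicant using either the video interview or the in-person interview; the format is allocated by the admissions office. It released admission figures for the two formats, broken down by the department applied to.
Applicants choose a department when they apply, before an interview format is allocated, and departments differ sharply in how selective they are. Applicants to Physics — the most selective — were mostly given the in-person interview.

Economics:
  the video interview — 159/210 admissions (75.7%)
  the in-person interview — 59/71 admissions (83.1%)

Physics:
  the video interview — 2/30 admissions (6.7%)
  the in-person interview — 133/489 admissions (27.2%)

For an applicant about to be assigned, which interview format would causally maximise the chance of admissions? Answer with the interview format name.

the in-person interview is higher inside every department stratum but the video interview is higher in aggregate. Whether to stratify depends on how department relates to the interview format.
Department satisfies the back-door criterion: it is not a descendant of the interview format, and it blocks the spurious path from interview format to outcome. Adjusting for it (i.e., using the within-department rates) gives the causal effect.
Within each level — Economics: 75.7% vs 83.1%; Physics: 6.7% vs 27.2% — the in-person interview is higher every time.

the in-person interview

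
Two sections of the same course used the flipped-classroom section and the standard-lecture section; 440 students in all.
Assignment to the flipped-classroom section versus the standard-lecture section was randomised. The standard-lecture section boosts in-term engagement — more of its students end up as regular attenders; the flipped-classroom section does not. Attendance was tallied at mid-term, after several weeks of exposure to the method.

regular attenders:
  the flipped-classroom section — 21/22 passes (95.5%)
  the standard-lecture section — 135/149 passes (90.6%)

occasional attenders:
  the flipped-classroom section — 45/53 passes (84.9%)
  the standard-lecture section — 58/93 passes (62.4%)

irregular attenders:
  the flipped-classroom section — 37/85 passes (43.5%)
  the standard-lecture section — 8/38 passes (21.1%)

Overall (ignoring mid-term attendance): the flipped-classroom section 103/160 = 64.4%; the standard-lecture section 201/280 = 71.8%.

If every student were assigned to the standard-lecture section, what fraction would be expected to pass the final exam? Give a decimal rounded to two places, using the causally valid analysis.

Because the teaching method influences mid-term attendance, mid-term attendance is a post-treatment mediator, not a confounder. Stratifying on it would bias the estimate; the causal effect is the crude pooled difference.
So P(outcome | do(the standard-lecture section)) is just the pooled rate for the standard-lecture section: 201/280 = 0.718.

0.72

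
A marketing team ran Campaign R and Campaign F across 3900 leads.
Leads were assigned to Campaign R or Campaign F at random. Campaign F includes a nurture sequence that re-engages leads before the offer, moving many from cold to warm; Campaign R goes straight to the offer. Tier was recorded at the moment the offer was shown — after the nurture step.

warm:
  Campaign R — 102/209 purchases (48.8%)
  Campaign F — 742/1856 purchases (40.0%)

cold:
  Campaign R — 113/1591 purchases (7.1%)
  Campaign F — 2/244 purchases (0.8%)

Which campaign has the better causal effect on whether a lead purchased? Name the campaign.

Campaign F

Engagement tier is downstream of the campaign. One should not condition on a consequence of treatment, so the overall rates are the right comparison.
Pooled: Campaign R 11.9% vs Campaign F 35.4%; Campaign F is higher overall.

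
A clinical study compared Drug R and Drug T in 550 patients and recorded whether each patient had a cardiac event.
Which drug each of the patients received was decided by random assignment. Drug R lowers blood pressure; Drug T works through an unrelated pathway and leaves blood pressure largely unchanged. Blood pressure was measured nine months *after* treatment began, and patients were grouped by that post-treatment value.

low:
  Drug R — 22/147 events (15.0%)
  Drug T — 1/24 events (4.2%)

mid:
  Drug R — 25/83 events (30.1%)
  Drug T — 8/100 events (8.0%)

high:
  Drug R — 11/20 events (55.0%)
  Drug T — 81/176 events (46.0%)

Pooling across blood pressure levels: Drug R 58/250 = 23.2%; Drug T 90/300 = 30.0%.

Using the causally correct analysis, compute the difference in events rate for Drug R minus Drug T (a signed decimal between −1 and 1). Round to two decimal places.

-0.07

Blood pressure lies on the pathway drug → blood pressure → outcome, so adjusting for it blocks the indirect effect. For the total causal effect of drug, use the unadjusted pooled rates.
The causal difference is the pooled difference: 0.232 − 0.300 = -0.068.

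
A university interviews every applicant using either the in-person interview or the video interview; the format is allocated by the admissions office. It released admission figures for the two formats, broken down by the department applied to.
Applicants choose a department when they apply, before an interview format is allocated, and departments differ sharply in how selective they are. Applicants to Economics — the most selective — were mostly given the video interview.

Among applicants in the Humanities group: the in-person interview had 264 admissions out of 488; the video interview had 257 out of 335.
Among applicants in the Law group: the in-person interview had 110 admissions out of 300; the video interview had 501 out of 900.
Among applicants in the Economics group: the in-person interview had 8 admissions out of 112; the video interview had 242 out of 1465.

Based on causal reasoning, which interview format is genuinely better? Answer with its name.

Department differs across interview formats for reasons unrelated to any effect of the interview format itself, and it separately predicts the outcome — a classic confounder. We must compare within department levels.
Within each level — Humanities: 54.1% vs 76.7%; Law: 36.7% vs 55.7%; Economics: 7.1% vs 16.5% — the video interview is higher every time.

the video interview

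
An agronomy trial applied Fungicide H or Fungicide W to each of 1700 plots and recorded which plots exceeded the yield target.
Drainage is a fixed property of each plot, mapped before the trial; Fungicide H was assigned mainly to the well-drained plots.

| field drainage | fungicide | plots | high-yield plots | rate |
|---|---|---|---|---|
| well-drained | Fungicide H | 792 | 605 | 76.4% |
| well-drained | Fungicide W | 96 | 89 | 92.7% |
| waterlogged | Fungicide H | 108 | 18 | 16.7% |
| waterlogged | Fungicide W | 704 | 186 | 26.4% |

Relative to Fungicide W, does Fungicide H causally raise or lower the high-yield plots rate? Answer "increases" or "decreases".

decreases

Field drainage is set before the fungicide has any effect — it is not caused by the fungicide — and it independently drives the outcome. That makes it a confounder, so the causal comparison is within field drainage levels.
Within each level — well-drained: 76.4% vs 92.7%; waterlogged: 16.7% vs 26.4% — Fungicide W is higher every time.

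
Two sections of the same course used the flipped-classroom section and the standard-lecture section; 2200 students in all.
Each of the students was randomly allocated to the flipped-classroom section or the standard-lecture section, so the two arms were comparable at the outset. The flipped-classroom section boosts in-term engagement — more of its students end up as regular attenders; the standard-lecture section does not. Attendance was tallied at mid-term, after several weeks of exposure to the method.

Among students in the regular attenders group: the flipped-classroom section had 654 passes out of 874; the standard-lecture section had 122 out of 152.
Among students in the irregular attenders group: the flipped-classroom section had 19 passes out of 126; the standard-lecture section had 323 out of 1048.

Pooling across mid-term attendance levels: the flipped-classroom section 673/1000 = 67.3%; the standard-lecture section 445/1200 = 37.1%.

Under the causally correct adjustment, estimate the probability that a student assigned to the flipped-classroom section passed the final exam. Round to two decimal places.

0.67

The stratified and pooled comparisons disagree (the standard-lecture section wins within each mid-term attendance; the flipped-classroom section wins overall), so the answer turns on the causal role of mid-term attendance.
Mid-term attendance lies on the pathway teaching method → mid-term attendance → outcome, so adjusting for it blocks the indirect effect. For the total causal effect of teaching method, use the unadjusted pooled rates.
So P(outcome | do(the flipped-classroom section)) is just the pooled rate for the flipped-classroom section: 673/1000 = 0.673.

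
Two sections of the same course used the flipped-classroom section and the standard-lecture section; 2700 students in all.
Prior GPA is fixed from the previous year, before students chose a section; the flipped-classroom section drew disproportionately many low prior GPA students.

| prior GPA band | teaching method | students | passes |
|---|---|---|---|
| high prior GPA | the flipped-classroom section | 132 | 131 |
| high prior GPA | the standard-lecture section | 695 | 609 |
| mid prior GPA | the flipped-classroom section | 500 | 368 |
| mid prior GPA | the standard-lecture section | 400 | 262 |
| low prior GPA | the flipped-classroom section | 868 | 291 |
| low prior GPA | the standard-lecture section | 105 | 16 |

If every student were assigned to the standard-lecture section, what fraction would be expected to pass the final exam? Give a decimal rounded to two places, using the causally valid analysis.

0.54

The stratified and pooled comparisons disagree (the flipped-classroom section wins within each prior GPA band; the standard-lecture section wins overall), so the answer turns on the causal role of prior GPA band.
The imbalance in prior GPA band arose from how students were allocated, not from anything the teaching method did; and prior GPA band independently affects the outcome. The pooled gap is confounded — condition on prior GPA band.
Standardising the standard-lecture section to the population prior GPA band mix: 0.306·609/695 + 0.333·262/400 + 0.360·16/105 = 0.542.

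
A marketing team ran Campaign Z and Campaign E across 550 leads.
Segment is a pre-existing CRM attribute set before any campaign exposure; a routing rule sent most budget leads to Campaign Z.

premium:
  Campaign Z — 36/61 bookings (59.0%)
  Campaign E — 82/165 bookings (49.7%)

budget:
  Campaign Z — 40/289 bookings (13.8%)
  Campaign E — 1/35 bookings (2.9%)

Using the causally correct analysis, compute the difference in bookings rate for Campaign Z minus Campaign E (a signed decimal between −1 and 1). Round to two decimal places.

Nothing the campaign does changes customer segment; the imbalance is an allocation artefact. With customer segment also predicting the outcome, the pooled figure is confounded, and the within-stratum comparison is the causal one.
Adjusting over the population distribution of customer segment: 0.411·(0.590−0.497) + 0.589·(0.138−0.029) = +0.103.

+0.10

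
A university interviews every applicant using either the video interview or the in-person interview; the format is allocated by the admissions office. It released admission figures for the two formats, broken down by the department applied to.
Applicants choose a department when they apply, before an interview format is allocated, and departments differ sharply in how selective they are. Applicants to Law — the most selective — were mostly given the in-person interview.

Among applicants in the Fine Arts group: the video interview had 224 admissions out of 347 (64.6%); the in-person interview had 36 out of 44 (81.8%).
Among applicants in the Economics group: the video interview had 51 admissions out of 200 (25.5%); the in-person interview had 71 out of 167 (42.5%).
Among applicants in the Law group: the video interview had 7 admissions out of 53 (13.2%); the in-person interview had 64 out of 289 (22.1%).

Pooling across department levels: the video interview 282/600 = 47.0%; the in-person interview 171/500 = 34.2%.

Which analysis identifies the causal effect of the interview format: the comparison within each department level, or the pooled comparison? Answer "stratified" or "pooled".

The department-specific comparison favours the in-person interview throughout, but the pooled figures favour the video interview. The question is whether to condition on department.
Nothing the interview format does changes department; the imbalance is an allocation artefact. With department also predicting the outcome, the pooled figure is confounded, and the within-stratum comparison is the causal one.
Within each level — Fine Arts: 64.6% vs 81.8%; Economics: 25.5% vs 42.5%; Law: 13.2% vs 22.1% — the in-person interview is higher every time.

stratified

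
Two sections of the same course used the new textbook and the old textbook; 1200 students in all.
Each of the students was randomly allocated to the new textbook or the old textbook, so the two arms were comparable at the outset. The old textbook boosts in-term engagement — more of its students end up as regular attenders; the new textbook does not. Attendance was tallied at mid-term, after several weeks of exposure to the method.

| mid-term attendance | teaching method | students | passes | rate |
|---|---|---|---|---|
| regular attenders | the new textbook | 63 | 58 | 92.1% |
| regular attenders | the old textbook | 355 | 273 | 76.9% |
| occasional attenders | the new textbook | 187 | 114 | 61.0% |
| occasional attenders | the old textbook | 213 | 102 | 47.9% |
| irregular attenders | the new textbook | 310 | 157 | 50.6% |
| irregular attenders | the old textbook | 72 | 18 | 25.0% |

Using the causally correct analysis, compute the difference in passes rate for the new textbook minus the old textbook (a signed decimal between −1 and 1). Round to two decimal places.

-0.03

Mid-term attendance here is a post-treatment variable shaped by the teaching method; conditioning on it would introduce bias rather than remove it. The overall comparison is the causal one.
The causal difference is the pooled difference: 0.588 − 0.614 = -0.027.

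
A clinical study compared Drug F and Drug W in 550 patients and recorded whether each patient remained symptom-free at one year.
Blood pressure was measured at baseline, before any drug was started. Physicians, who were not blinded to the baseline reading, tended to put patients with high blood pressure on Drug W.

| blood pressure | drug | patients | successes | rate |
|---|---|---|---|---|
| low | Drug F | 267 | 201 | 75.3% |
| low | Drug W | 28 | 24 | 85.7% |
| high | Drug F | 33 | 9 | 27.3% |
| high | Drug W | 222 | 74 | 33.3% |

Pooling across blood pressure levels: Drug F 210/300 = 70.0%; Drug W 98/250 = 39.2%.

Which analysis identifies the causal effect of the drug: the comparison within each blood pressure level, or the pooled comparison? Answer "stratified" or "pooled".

stratified

Nothing the drug does changes blood pressure; the imbalance is an allocation artefact. With blood pressure also predicting the outcome, the pooled figure is confounded, and the within-stratum comparison is the causal one.
Within each level — low: 75.3% vs 85.7%; high: 27.3% vs 33.3% — Drug W is higher every time.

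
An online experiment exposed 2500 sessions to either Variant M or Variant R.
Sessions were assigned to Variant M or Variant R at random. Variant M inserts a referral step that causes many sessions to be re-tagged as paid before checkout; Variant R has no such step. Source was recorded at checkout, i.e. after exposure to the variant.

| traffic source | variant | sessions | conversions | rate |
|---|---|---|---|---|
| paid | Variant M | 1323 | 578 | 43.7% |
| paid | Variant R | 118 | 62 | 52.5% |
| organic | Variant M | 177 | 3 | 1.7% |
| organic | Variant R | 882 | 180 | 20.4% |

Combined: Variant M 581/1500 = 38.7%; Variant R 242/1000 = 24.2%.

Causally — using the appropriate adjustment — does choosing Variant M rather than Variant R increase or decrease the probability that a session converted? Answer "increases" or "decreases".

increases

The traffic source-specific comparison favours Variant R throughout, but the pooled figures favour Variant M. The question is whether to condition on traffic source.
The distribution of traffic source is itself part of what the variant does — it is an intermediate outcome. Holding it fixed would remove that part of the effect; the total effect is the pooled difference.
Pooled: Variant M 38.7% vs Variant R 24.2%; Variant M is higher overall.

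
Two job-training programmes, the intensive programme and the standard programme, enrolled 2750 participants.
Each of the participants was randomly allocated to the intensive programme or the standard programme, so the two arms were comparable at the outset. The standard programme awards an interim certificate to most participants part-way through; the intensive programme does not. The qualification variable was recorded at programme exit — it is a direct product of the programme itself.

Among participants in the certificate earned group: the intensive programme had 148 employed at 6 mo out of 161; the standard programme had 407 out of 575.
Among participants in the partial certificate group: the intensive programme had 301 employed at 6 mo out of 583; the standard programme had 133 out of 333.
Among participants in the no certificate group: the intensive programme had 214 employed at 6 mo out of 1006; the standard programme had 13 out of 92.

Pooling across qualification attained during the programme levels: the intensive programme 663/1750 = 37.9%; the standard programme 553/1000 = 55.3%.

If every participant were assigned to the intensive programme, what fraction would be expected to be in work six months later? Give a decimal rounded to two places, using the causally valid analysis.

0.38

Within every qualification attained during the programme level the intensive programme has the higher rate, yet pooled the standard programme does — Simpson's reversal.
Qualification attained during the programme here is a post-treatment variable shaped by the programme; conditioning on it would introduce bias rather than remove it. The overall comparison is the causal one.
So P(outcome | do(the intensive programme)) is just the pooled rate for the intensive programme: 663/1750 = 0.379.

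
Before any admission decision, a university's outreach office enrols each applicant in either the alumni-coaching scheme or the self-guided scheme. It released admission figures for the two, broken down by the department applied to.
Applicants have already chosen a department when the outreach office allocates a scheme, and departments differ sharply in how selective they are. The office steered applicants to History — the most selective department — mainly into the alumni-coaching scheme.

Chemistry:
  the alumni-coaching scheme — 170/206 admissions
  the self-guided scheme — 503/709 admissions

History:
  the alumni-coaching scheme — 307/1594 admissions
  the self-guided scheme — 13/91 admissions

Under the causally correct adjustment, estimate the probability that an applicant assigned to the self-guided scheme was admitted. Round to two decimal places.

0.34

the alumni-coaching scheme is higher inside every department stratum but the self-guided scheme is higher in aggregate. Whether to stratify depends on how department relates to the outreach scheme.
Department is set before the outreach scheme has any effect — it is not caused by the outreach scheme — and it independently drives the outcome. That makes it a confounder, so the causal comparison is within department levels.
Standardising the self-guided scheme to the population department mix: 0.352·503/709 + 0.648·13/91 = 0.342.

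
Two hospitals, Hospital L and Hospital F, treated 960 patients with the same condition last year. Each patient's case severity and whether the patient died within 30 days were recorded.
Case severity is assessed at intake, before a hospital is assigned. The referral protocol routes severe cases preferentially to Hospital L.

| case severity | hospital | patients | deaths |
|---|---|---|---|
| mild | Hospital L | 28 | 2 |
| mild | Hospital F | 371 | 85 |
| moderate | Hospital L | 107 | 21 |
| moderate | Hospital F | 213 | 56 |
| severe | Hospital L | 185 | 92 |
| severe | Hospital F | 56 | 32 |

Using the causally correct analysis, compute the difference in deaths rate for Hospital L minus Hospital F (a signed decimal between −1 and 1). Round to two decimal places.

-0.11

Since case severity is a pre-existing factor (not a product of the hospital) and it affects the outcome on its own, it is a confounder. The stratified rates, not the pooled rate, identify the causal effect.
Adjusting over the population distribution of case severity: 0.416·(0.071−0.229) + 0.333·(0.196−0.263) + 0.251·(0.497−0.571) = -0.106.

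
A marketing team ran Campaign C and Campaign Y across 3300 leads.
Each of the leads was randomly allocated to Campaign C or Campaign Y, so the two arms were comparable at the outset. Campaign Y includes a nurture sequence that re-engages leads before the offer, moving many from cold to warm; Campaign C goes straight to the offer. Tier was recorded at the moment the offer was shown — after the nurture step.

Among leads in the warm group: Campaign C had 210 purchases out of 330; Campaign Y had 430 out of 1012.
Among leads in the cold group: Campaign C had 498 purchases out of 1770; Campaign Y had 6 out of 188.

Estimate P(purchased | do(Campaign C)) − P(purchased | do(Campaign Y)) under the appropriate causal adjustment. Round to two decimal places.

The engagement tier-specific comparison favours Campaign C throughout, but the pooled figures favour Campaign Y. The question is whether to condition on engagement tier.
Engagement tier is downstream of the campaign. One should not condition on a consequence of treatment, so the overall rates are the right comparison.
The causal difference is the pooled difference: 0.337 − 0.363 = -0.026.

-0.03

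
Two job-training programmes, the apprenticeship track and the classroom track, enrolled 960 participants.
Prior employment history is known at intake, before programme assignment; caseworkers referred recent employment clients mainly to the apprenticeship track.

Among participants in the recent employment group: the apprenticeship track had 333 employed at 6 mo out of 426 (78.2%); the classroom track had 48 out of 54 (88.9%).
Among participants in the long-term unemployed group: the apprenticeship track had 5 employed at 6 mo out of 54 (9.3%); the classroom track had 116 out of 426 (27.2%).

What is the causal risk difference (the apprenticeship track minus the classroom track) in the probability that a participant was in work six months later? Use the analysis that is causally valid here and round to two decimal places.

-0.14

the classroom track is higher inside every prior employment history stratum but the apprenticeship track is higher in aggregate. Whether to stratify depends on how prior employment history relates to the programme.
Here prior employment history is a common cause — it drives both which programme a case falls under and the outcome. The crude comparison mixes populations; the stratum-specific rates are the causally relevant ones.
Adjusting over the population distribution of prior employment history: 0.500·(0.782−0.889) + 0.500·(0.093−0.272) = -0.143.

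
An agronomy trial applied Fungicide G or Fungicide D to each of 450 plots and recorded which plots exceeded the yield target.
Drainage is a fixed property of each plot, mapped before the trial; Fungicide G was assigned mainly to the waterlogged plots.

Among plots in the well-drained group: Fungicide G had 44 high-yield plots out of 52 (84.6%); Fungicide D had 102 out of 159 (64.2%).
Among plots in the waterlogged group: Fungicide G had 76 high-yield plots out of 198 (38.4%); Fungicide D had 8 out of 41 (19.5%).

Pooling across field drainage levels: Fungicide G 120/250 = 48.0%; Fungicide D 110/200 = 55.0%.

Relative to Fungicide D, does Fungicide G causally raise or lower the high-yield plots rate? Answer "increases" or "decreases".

increases

Fungicide G is higher inside every field drainage stratum but Fungicide D is higher in aggregate. Whether to stratify depends on how field drainage relates to the fungicide.
Nothing the fungicide does changes field drainage; the imbalance is an allocation artefact. With field drainage also predicting the outcome, the pooled figure is confounded, and the within-stratum comparison is the causal one.
Within each level — well-drained: 84.6% vs 64.2%; waterlogged: 38.4% vs 19.5% — Fungicide G is higher every time.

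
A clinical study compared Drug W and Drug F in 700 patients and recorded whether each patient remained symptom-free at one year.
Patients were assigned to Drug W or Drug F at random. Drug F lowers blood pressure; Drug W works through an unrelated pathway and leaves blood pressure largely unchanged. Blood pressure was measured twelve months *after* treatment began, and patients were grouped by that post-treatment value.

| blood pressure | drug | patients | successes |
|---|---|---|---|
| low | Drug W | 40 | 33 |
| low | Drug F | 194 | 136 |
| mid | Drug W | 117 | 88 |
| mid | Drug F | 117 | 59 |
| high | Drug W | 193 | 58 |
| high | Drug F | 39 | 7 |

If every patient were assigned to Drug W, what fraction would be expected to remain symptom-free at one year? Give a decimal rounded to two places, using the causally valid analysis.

Drug W is higher inside every blood pressure stratum but Drug F is higher in aggregate. Whether to stratify depends on how blood pressure relates to the drug.
Blood pressure here is a post-treatment variable shaped by the drug; conditioning on it would introduce bias rather than remove it. The overall comparison is the causal one.
So P(outcome | do(Drug W)) is just the pooled rate for Drug W: 179/350 = 0.511.

0.51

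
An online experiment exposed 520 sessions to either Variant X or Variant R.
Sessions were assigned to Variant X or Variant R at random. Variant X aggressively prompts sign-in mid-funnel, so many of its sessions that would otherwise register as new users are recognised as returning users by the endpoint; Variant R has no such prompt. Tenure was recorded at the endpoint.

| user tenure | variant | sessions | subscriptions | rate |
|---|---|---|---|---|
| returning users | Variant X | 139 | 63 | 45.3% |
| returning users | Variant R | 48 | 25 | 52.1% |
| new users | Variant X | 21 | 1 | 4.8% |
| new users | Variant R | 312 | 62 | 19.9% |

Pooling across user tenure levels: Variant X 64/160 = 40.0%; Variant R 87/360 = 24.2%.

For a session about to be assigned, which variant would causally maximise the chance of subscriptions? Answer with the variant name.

User tenure is downstream of the variant. One should not condition on a consequence of treatment, so the overall rates are the right comparison.
Pooled: Variant X 40.0% vs Variant R 24.2%; Variant X is higher overall.

Variant X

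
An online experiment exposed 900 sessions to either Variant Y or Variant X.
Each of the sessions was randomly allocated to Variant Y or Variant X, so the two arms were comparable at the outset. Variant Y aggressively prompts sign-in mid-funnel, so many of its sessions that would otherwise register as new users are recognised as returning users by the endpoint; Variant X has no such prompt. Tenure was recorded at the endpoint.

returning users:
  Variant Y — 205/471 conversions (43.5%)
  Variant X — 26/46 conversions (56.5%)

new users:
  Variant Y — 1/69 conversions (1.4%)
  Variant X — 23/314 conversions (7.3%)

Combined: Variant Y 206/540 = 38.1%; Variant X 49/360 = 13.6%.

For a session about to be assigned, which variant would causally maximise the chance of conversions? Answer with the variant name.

Variant Y

Stratifying would compare variants among sessions the variants themselves sorted into user tenure groups — a form of selection on an intermediate. The unconditioned pooled rates give the total causal effect.
Pooled: Variant Y 38.1% vs Variant X 13.6%; Variant Y is higher overall.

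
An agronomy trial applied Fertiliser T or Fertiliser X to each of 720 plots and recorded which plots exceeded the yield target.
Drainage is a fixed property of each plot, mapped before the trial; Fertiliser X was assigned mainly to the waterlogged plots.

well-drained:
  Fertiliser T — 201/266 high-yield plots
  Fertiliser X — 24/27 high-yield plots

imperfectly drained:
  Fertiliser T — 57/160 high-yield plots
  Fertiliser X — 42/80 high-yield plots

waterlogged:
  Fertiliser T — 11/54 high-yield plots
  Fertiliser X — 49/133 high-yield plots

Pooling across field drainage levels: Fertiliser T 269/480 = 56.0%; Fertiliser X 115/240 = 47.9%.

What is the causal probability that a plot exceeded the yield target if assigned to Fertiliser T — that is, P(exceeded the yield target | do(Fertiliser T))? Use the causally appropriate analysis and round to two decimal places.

Fertiliser X is higher inside every field drainage stratum but Fertiliser T is higher in aggregate. Whether to stratify depends on how field drainage relates to the fertiliser.
Field drainage differs across fertilisers for reasons unrelated to any effect of the fertiliser itself, and it separately predicts the outcome — a classic confounder. We must compare within field drainage levels.
Standardising Fertiliser T to the population field drainage mix: 0.407·201/266 + 0.333·57/160 + 0.260·11/54 = 0.479.

0.48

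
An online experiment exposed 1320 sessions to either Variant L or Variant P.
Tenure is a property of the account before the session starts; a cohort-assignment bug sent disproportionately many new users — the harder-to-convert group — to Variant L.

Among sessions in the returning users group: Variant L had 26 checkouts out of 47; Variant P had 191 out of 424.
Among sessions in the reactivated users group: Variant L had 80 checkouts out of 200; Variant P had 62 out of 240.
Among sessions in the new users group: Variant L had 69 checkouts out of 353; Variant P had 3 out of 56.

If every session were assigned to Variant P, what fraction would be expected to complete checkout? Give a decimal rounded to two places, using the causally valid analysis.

0.26

The stratified and pooled comparisons disagree (Variant L wins within each user tenure; Variant P wins overall), so the answer turns on the causal role of user tenure.
Here user tenure is a common cause — it drives both which variant a case falls under and the outcome. The crude comparison mixes populations; the stratum-specific rates are the causally relevant ones.
Standardising Variant P to the population user tenure mix: 0.357·191/424 + 0.333·62/240 + 0.310·3/56 = 0.263.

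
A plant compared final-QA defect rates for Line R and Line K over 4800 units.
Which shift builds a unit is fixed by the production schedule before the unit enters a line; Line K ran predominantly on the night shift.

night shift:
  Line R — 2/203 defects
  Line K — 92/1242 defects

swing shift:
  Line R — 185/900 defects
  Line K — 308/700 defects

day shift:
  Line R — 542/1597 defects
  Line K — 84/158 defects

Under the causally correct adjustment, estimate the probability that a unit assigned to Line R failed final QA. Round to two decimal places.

Line R is lower inside every shift stratum but Line K is lower in aggregate. Whether to stratify depends on how shift relates to the line.
Shift is set before the line has any effect — it is not caused by the line — and it independently drives the outcome. That makes it a confounder, so the causal comparison is within shift levels.
Standardising Line R to the population shift mix: 0.301·2/203 + 0.333·185/900 + 0.366·542/1597 = 0.196.

0.20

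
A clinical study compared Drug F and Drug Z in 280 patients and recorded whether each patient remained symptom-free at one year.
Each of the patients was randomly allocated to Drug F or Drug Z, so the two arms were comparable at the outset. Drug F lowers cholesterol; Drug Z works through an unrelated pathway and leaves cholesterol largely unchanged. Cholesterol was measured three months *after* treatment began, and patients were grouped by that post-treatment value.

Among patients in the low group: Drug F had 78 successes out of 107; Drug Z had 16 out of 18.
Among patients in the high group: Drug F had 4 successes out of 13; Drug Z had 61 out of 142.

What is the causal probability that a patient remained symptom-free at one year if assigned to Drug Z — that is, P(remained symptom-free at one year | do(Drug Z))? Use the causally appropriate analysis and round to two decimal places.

0.48

Cholesterol lies on the pathway drug → cholesterol → outcome, so adjusting for it blocks the indirect effect. For the total causal effect of drug, use the unadjusted pooled rates.
So P(outcome | do(Drug Z)) is just the pooled rate for Drug Z: 77/160 = 0.481.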